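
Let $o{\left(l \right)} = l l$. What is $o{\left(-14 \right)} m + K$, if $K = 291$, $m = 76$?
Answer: $15187$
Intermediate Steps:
$o{\left(l \right)} = l^{2}$
$o{\left(-14 \right)} m + K = \left(-14\right)^{2} \cdot 76 + 291 = 196 \cdot 76 + 291 = 14896 + 291 = 15187$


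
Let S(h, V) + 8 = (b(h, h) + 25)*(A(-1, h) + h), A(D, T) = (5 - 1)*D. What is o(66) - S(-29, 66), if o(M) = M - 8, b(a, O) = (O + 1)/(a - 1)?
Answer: 4609/5 ≈ 921.80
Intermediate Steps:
A(D, T) = 4*D
b(a, O) = (1 + O)/(-1 + a)
S(h, V) = -8 + (-4 + h)*(25 + (1 + h)/(-1 + h)) (S(h, V) = -8 + ((1 + h)/(-1 + h) + 25)*(4*(-1) + h) = -8 + (25 + (1 + h)/(-1 + h))*(-4 + h) = -8 + (-4 + h)*(25 + (1 + h)/(-1 + h)))
o(M) = -8 + M
o(66) - S(-29, 66) = (-8 + 66) - 2*(52 - 68*(-29) + 13*(-29)²)/(-1 - 29) = 58 - 2*(52 + 1972 + 13*841)/(-30) = 58 - 2*(-1)*(52 + 1972 + 10933)/30 = 58 - 2*(-1)*12957/30 = 58 - 1*(-4319/5) = 58 + 4319/5 = 4609/5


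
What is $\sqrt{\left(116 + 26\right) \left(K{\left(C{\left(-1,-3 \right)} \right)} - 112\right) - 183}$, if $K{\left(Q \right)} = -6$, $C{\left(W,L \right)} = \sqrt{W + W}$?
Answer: $i \sqrt{16939} \approx 130.15 i$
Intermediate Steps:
$C{\left(W,L \right)} = \sqrt{2} \sqrt{W}$ ($C{\left(W,L \right)} = \sqrt{2 W} = \sqrt{2} \sqrt{W}$)
$\sqrt{\left(116 + 26\right) \left(K{\left(C{\left(-1,-3 \right)} \right)} - 112\right) - 183} = \sqrt{\left(116 + 26\right) \left(-6 - 112\right) - 183} = \sqrt{142 \left(-118\right) - 183} = \sqrt{-16756 - 183} = \sqrt{-16939} = i \sqrt{16939}$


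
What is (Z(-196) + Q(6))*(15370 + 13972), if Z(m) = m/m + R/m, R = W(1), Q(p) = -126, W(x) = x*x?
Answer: -359454171/98 ≈ -3.6679e+6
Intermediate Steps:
W(x) = x²
R = 1 (R = 1² = 1)
Z(m) = 1 + 1/m (Z(m) = m/m + 1/m = 1 + 1/m)
(Z(-196) + Q(6))*(15370 + 13972) = ((1 - 196)/(-196) - 126)*(15370 + 13972) = (-1/196*(-195) - 126)*29342 = (195/196 - 126)*29342 = -24501/196*29342 = -359454171/98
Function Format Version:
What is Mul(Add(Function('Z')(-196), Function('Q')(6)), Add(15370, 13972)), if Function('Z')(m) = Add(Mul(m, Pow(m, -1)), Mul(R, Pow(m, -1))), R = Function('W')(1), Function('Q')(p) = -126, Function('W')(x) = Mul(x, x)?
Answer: Rational(-359454171, 98) ≈ -3.6679e+6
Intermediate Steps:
Function('W')(x) = Pow(x, 2)
R = 1 (R = Pow(1, 2) = 1)
Function('Z')(m) = Add(1, Pow(m, -1)) (Function('Z')(m) = Add(Mul(m, Pow(m, -1)), Mul(1, Pow(m, -1))) = Add(1, Pow(m, -1)))
Mul(Add(Function('Z')(-196), Function('Q')(6)), Add(15370, 13972)) = Mul(Add(Mul(Pow(-196, -1), Add(1, -196)), -126), Add(15370, 13972)) = Mul(Add(Mul(Rational(-1, 196), -195), -126), 29342) = Mul(Add(Rational(195, 196), -126), 29342) = Mul(Rational(-24501, 196), 29342) = Rational(-359454171, 98)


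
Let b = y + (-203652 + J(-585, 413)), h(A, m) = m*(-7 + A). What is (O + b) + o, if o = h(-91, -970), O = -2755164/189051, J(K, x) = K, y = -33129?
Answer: -8968615590/63017 ≈ -1.4232e+5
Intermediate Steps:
O = -918388/63017 (O = -2755164*1/189051 = -918388/63017 ≈ -14.574)
o = 95060 (o = -970*(-7 - 91) = -970*(-98) = 95060)
b = -237366 (b = -33129 + (-203652 - 585) = -33129 - 204237 = -237366)
(O + b) + o = (-918388/63017 - 237366) + 95060 = -14959011610/63017 + 95060 = -8968615590/63017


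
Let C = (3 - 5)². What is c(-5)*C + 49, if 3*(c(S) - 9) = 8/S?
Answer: 1243/15 ≈ 82.867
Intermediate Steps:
c(S) = 9 + 8/(3*S) (c(S) = 9 + (8/S)/3 = 9 + 8/(3*S))
C = 4 (C = (-2)² = 4)
c(-5)*C + 49 = (9 + (8/3)/(-5))*4 + 49 = (9 + (8/3)*(-⅕))*4 + 49 = (9 - 8/15)*4 + 49 = (127/15)*4 + 49 = 508/15 + 49 = 1243/15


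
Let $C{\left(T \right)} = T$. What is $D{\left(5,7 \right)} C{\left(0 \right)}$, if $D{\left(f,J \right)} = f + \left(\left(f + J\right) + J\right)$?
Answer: $0$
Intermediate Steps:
$D{\left(f,J \right)} = 2 J + 2 f$ ($D{\left(f,J \right)} = f + \left(\left(J + f\right) + J\right) = f + \left(f + 2 J\right) = 2 J + 2 f$)
$D{\left(5,7 \right)} C{\left(0 \right)} = \left(2 \cdot 7 + 2 \cdot 5\right) 0 = \left(14 + 10\right) 0 = 24 \cdot 0 = 0$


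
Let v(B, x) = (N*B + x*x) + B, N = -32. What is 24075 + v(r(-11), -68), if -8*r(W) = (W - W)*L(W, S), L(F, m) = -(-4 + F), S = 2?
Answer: 28699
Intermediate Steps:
L(F, m) = 4 - F
r(W) = 0 (r(W) = -(W - W)*(4 - W)/8 = -0*(4 - W) = -1/8*0 = 0)
v(B, x) = x**2 - 31*B (v(B, x) = (-32*B + x*x) + B = (-32*B + x**2) + B = (x**2 - 32*B) + B = x**2 - 31*B)
24075 + v(r(-11), -68) = 24075 + ((-68)**2 - 31*0) = 24075 + (4624 + 0) = 24075 + 4624 = 28699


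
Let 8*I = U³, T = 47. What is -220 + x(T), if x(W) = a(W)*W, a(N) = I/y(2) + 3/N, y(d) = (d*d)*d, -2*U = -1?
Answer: -111057/512 ≈ -216.91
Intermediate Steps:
U = ½ (U = -½*(-1) = ½ ≈ 0.50000)
y(d) = d³ (y(d) = d²*d = d³)
I = 1/64 (I = (½)³/8 = (⅛)*(⅛) = 1/64 ≈ 0.015625)
a(N) = 1/512 + 3/N (a(N) = 1/(64*(2³)) + 3/N = (1/64)/8 + 3/N = (1/64)*(⅛) + 3/N = 1/512 + 3/N)
x(W) = 3 + W/512 (x(W) = ((1536 + W)/(512*W))*W = 3 + W/512)
-220 + x(T) = -220 + (3 + (1/512)*47) = -220 + (3 + 47/512) = -220 + 1583/512 = -111057/512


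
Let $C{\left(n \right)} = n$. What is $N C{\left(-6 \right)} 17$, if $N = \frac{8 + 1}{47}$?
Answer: $- \frac{918}{47} \approx -19.532$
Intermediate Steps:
$N = \frac{9}{47}$ ($N = 9 \cdot \frac{1}{47} = \frac{9}{47} \approx 0.19149$)
$N C{\left(-6 \right)} 17 = \frac{9}{47} \left(-6\right) 17 = \left(- \frac{54}{47}\right) 17 = - \frac{918}{47}$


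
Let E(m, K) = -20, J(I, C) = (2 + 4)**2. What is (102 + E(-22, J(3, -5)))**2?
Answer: 6724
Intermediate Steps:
J(I, C) = 36 (J(I, C) = 6**2 = 36)
(102 + E(-22, J(3, -5)))**2 = (102 - 20)**2 = 82**2 = 6724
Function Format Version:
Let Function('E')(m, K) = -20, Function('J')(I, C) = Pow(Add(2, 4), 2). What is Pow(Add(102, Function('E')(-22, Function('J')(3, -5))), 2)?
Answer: 6724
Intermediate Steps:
Function('J')(I, C) = 36 (Function('J')(I, C) = Pow(6, 2) = 36)
Pow(Add(102, Function('E')(-22, Function('J')(3, -5))), 2) = Pow(Add(102, -20), 2) = Pow(82, 2) = 6724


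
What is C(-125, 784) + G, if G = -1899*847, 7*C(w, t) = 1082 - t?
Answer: -11258873/7 ≈ -1.6084e+6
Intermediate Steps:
C(w, t) = 1082/7 - t/7 (C(w, t) = (1082 - t)/7 = 1082/7 - t/7)
G = -1608453
C(-125, 784) + G = (1082/7 - 1/7*784) - 1608453 = (1082/7 - 112) - 1608453 = 298/7 - 1608453 = -11258873/7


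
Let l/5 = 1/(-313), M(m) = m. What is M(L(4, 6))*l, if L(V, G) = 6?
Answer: -30/313 ≈ -0.095847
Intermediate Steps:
l = -5/313 (l = 5/(-313) = 5*(-1/313) = -5/313 ≈ -0.015974)
M(L(4, 6))*l = 6*(-5/313) = -30/313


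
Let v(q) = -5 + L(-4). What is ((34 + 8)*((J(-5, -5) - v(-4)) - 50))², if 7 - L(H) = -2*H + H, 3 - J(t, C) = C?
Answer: 2822400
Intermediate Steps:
J(t, C) = 3 - C
L(H) = 7 + H (L(H) = 7 - (-2*H + H) = 7 - (-1)*H = 7 + H)
v(q) = -2 (v(q) = -5 + (7 - 4) = -5 + 3 = -2)
((34 + 8)*((J(-5, -5) - v(-4)) - 50))² = ((34 + 8)*(((3 - 1*(-5)) - 1*(-2)) - 50))² = (42*(((3 + 5) + 2) - 50))² = (42*((8 + 2) - 50))² = (42*(10 - 50))² = (42*(-40))² = (-1680)² = 2822400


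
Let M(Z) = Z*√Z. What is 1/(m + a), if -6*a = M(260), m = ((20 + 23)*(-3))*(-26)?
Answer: 1161/3724994 + 15*√65/1862497 ≈ 0.00037661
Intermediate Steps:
M(Z) = Z^(3/2)
m = 3354 (m = (43*(-3))*(-26) = -129*(-26) = 3354)
a = -260*√65/3 ≈ -698.73
1/(m + a) = 1/(3354 - 260*√65/3)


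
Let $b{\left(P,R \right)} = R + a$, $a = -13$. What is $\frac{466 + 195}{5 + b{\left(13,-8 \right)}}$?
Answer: $- \frac{661}{16} \approx -41.313$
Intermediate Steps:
$b{\left(P,R \right)} = -13 + R$ ($b{\left(P,R \right)} = R - 13 = -13 + R$)
$\frac{466 + 195}{5 + b{\left(13,-8 \right)}} = \frac{466 + 195}{5 - 21} = \frac{661}{5 - 21} = \frac{661}{-16} = 661 \left(- \frac{1}{16}\right) = - \frac{661}{16}$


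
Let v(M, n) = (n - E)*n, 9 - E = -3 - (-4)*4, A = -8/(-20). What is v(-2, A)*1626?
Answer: 71544/25 ≈ 2861.8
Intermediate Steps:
A = ⅖ (A = -8*(-1/20) = ⅖ ≈ 0.40000)
E = -4 (E = 9 - (-3 - (-4)*4) = 9 - (-3 - 4*(-4)) = 9 - (-3 + 16) = 9 - 1*13 = 9 - 13 = -4)
v(M, n) = n*(4 + n) (v(M, n) = (n - 1*(-4))*n = (n + 4)*n = (4 + n)*n = n*(4 + n))
v(-2, A)*1626 = (2*(4 + ⅖)/5)*1626 = ((⅖)*(22/5))*1626 = (44/25)*1626 = 71544/25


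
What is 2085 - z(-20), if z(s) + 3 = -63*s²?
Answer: 27288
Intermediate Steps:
z(s) = -3 - 63*s²
2085 - z(-20) = 2085 - (-3 - 63*(-20)²) = 2085 - (-3 - 63*400) = 2085 - (-3 - 25200) = 2085 - 1*(-25203) = 2085 + 25203 = 27288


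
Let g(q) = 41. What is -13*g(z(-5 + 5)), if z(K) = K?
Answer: -533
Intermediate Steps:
-13*g(z(-5 + 5)) = -13*41 = -533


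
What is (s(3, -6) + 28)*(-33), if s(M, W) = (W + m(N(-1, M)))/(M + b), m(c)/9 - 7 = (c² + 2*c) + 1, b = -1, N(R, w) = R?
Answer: -3729/2 ≈ -1864.5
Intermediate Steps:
m(c) = 72 + 9*c² + 18*c (m(c) = 63 + 9*((c² + 2*c) + 1) = 63 + 9*(1 + c² + 2*c) = 63 + (9 + 9*c² + 18*c) = 72 + 9*c² + 18*c)
s(M, W) = (63 + W)/(-1 + M) (s(M, W) = (W + (72 + 9*(-1)² + 18*(-1)))/(M - 1) = (W + (72 + 9*1 - 18))/(-1 + M) = (W + (72 + 9 - 18))/(-1 + M) = (W + 63)/(-1 + M) = (63 + W)/(-1 + M))
(s(3, -6) + 28)*(-33) = ((63 - 6)/(-1 + 3) + 28)*(-33) = (57/2 + 28)*(-33) = (113/2)*(-33) = -3729/2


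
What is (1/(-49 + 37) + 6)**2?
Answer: 5041/144 ≈ 35.007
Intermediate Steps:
(1/(-49 + 37) + 6)**2 = (1/(-12) + 6)**2 = (-1/12 + 6)**2 = (71/12)**2 = 5041/144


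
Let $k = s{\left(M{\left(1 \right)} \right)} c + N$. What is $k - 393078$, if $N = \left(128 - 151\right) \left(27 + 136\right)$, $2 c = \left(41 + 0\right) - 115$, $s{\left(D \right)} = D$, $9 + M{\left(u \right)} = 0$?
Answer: $-396494$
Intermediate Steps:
$M{\left(u \right)} = -9$ ($M{\left(u \right)} = -9 + 0 = -9$)
$c = -37$ ($c = \frac{\left(41 + 0\right) - 115}{2} = \frac{41 - 115}{2} = \frac{1}{2} \left(-74\right) = -37$)
$N = -3749$ ($N = \left(-23\right) 163 = -3749$)
$k = -3416$ ($k = \left(-9\right) \left(-37\right) - 3749 = 333 - 3749 = -3416$)
$k - 393078 = -3416 - 393078 = -396494$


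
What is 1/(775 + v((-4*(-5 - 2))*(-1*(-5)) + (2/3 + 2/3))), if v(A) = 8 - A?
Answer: 3/1925 ≈ 0.0015584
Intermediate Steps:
1/(775 + v((-4*(-5 - 2))*(-1*(-5)) + (2/3 + 2/3))) = 1/(775 + (8 - ((-4*(-5 - 2))*(-1*(-5)) + (2/3 + 2/3)))) = 1/(775 + (8 - (-4*(-7)*5 + (2*(⅓) + 2*(⅓))))) = 1/(775 + (8 - (28*5 + (⅔ + ⅔)))) = 1/(775 + (8 - (140 + 4/3))) = 1/(775 + (8 - 1*424/3)) = 1/(775 + (8 - 424/3)) = 1/(775 - 400/3) = 1/(1925/3) = 3/1925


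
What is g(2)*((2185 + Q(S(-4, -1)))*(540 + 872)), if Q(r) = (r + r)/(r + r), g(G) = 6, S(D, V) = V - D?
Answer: 18519792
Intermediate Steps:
Q(r) = 1 (Q(r) = (2*r)/((2*r)) = (2*r)*(1/(2*r)) = 1)
g(2)*((2185 + Q(S(-4, -1)))*(540 + 872)) = 6*((2185 + 1)*(540 + 872)) = 6*(2186*1412) = 6*3086632 = 18519792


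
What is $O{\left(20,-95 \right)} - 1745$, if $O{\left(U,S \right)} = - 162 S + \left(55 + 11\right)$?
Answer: $13711$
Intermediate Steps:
$O{\left(U,S \right)} = 66 - 162 S$ ($O{\left(U,S \right)} = - 162 S + 66 = 66 - 162 S$)
$O{\left(20,-95 \right)} - 1745 = \left(66 - -15390\right) - 1745 = \left(66 + 15390\right) - 1745 = 15456 - 1745 = 13711$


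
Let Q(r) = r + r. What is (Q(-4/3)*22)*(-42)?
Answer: 2464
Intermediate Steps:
Q(r) = 2*r
(Q(-4/3)*22)*(-42) = ((2*(-4/3))*22)*(-42) = -8/3*22*(-42) = -176/3*(-42) = 2464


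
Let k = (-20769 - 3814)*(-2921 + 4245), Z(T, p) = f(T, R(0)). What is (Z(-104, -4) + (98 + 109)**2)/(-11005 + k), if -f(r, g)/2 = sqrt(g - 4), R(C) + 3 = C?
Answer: -42849/32558897 + 2*I*sqrt(7)/32558897 ≈ -0.001316 + 1.6252e-7*I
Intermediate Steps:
R(C) = -3 + C
f(r, g) = -2*sqrt(-4 + g) (f(r, g) = -2*sqrt(g - 4) = -2*sqrt(-4 + g))
Z(T, p) = -2*I*sqrt(7) (Z(T, p) = -2*sqrt(-4 + (-3 + 0)) = -2*sqrt(-4 - 3) = -2*I*sqrt(7))
k = -32547892 (k = -24583*1324 = -32547892)
(Z(-104, -4) + (98 + 109)**2)/(-11005 + k) = (-2*I*sqrt(7) + (98 + 109)**2)/(-11005 - 32547892) = (-2*I*sqrt(7) + 207**2)/(-32558897) = (-2*I*sqrt(7) + 42849)*(-1/32558897) = (42849 - 2*I*sqrt(7))*(-1/32558897) = -42849/32558897 + 2*I*sqrt(7)/32558897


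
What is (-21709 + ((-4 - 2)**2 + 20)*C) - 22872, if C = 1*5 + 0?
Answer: -44301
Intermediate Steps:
C = 5 (C = 5 + 0 = 5)
(-21709 + ((-4 - 2)**2 + 20)*C) - 22872 = (-21709 + ((-4 - 2)**2 + 20)*5) - 22872 = (-21709 + ((-6)**2 + 20)*5) - 22872 = (-21709 + (36 + 20)*5) - 22872 = (-21709 + 56*5) - 22872 = (-21709 + 280) - 22872 = -21429 - 22872 = -44301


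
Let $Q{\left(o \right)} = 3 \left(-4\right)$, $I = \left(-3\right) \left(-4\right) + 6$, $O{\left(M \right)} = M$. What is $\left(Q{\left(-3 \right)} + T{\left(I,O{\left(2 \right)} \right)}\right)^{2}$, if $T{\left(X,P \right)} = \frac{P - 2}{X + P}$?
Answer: $144$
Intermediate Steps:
$I = 18$ ($I = 12 + 6 = 18$)
$T{\left(X,P \right)} = \frac{-2 + P}{P + X}$
$Q{\left(o \right)} = -12$
$\left(Q{\left(-3 \right)} + T{\left(I,O{\left(2 \right)} \right)}\right)^{2} = \left(-12 + \frac{-2 + 2}{2 + 18}\right)^{2} = \left(-12 + \frac{1}{20} \cdot 0\right)^{2} = \left(-12 + 0\right)^{2} = \left(-12\right)^{2} = 144$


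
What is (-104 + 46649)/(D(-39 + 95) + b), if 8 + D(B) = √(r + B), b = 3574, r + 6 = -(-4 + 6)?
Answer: 775605/59422 - 435*√3/29711 ≈ 13.027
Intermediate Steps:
r = -8 (r = -6 - (-4 + 6) = -6 - 1*2 = -6 - 2 = -8)
D(B) = -8 + √(-8 + B)
(-104 + 46649)/(D(-39 + 95) + b) = (-104 + 46649)/((-8 + √(-8 + (-39 + 95))) + 3574) = 46545/((-8 + √(-8 + 56)) + 3574) = 46545/((-8 + √48) + 3574) = 46545/((-8 + 4*√3) + 3574) = 46545/(3566 + 4*√3)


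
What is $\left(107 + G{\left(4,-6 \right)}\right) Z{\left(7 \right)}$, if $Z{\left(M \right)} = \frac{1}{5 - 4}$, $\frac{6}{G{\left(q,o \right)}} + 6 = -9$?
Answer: $\frac{533}{5} \approx 106.6$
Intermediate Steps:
$G{\left(q,o \right)} = - \frac{2}{5}$ ($G{\left(q,o \right)} = \frac{6}{-6 - 9} = \frac{6}{-15} = 6 \left(- \frac{1}{15}\right) = - \frac{2}{5}$)
$Z{\left(M \right)} = 1$ ($Z{\left(M \right)} = 1^{-1} = 1$)
$\left(107 + G{\left(4,-6 \right)}\right) Z{\left(7 \right)} = \left(107 - \frac{2}{5}\right) 1 = \frac{533}{5} \cdot 1 = \frac{533}{5}$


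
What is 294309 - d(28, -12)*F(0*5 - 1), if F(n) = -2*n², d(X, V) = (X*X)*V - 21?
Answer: 275451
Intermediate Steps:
d(X, V) = -21 + V*X² (d(X, V) = X²*V - 21 = V*X² - 21 = -21 + V*X²)
294309 - d(28, -12)*F(0*5 - 1) = 294309 - (-21 - 12*28²)*(-2*(0*5 - 1)²) = 294309 - (-21 - 12*784)*(-2*(0 - 1)²) = 294309 - (-21 - 9408)*(-2*(-1)²) = 294309 - (-9429)*(-2*1) = 294309 - (-9429)*(-2) = 294309 - 1*18858 = 294309 - 18858 = 275451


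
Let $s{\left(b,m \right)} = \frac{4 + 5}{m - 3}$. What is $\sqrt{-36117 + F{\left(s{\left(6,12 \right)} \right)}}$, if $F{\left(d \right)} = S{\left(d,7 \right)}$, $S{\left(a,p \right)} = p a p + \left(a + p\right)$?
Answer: $2 i \sqrt{9015} \approx 189.89 i$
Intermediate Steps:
$S{\left(a,p \right)} = a + p + a p^{2}$ ($S{\left(a,p \right)} = a p p + \left(a + p\right) = a p^{2} + \left(a + p\right) = a + p + a p^{2}$)
$s{\left(b,m \right)} = \frac{9}{-3 + m}$
$F{\left(d \right)} = 7 + 50 d$ ($F{\left(d \right)} = d + 7 + d 7^{2} = d + 7 + d 49 = d + 7 + 49 d = 7 + 50 d$)
$\sqrt{-36117 + F{\left(s{\left(6,12 \right)} \right)}} = \sqrt{-36117 + \left(7 + 50 \frac{9}{-3 + 12}\right)} = \sqrt{-36117 + \left(7 + 50 \cdot \frac{9}{9}\right)} = \sqrt{-36117 + \left(7 + 50 \cdot 9 \cdot \frac{1}{9}\right)} = \sqrt{-36117 + \left(7 + 50 \cdot 1\right)} = \sqrt{-36117 + \left(7 + 50\right)} = \sqrt{-36117 + 57} = \sqrt{-36060} = 2 i \sqrt{9015}$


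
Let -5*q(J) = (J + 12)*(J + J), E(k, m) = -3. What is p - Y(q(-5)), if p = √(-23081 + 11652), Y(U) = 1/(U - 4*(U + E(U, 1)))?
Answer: 1/30 + I*√11429 ≈ 0.033333 + 106.91*I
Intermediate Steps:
q(J) = -2*J*(12 + J)/5 (q(J) = -(J + 12)*(J + J)/5 = -(12 + J)*2*J/5 = -2*J*(12 + J)/5)
Y(U) = 1/(12 - 3*U) (Y(U) = 1/(U - 4*(U - 3)) = 1/(U - 4*(-3 + U)) = 1/(U + (12 - 4*U)) = 1/(12 - 3*U))
p = I*√11429 (p = √(-11429) = I*√11429 ≈ 106.91*I)
p - Y(q(-5)) = I*√11429 - (-1)/(-12 + 3*(-⅖*(-5)*(12 - 5))) = I*√11429 - (-1)/(-12 + 3*(-⅖*(-5)*7)) = I*√11429 - (-1)/(-12 + 3*14) = I*√11429 - (-1)/(-12 + 42) = I*√11429 - (-1)/30 = I*√11429 - 1*(-1/30) = I*√11429 + 1/30 = 1/30 + I*√11429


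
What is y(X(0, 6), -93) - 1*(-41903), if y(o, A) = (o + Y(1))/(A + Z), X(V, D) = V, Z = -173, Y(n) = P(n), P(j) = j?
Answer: 11146197/266 ≈ 41903.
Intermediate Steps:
Y(n) = n
y(o, A) = (1 + o)/(-173 + A) (y(o, A) = (o + 1)/(A - 173) = (1 + o)/(-173 + A))
y(X(0, 6), -93) - 1*(-41903) = (1 + 0)/(-173 - 93) - 1*(-41903) = 1/(-266) + 41903 = -1/266*1 + 41903 = -1/266 + 41903 = 11146197/266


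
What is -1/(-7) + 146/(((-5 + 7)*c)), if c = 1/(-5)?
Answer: -2554/7 ≈ -364.86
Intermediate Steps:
c = -⅕ ≈ -0.20000
-1/(-7) + 146/(((-5 + 7)*c)) = -1/(-7) + 146/(((-5 + 7)*(-⅕))) = -1*(-⅐) + 146/((2*(-⅕))) = ⅐ + 146/(-⅖) = ⅐ + 146*(-5/2) = ⅐ - 365 = -2554/7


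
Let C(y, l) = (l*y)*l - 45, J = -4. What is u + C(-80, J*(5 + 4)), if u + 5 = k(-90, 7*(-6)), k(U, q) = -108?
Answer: -103838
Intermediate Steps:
u = -113 (u = -5 - 108 = -113)
C(y, l) = -45 + y*l**2 (C(y, l) = y*l**2 - 45 = -45 + y*l**2)
u + C(-80, J*(5 + 4)) = -113 + (-45 - 80*16*(5 + 4)**2) = -113 + (-45 - 80*(-4*9)**2) = -113 + (-45 - 80*(-36)**2) = -113 + (-45 - 80*1296) = -113 + (-45 - 103680) = -113 - 103725 = -103838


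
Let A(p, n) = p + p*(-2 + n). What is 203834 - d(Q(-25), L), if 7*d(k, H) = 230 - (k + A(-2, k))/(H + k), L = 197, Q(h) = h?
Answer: 245376603/1204 ≈ 2.0380e+5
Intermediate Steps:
d(k, H) = 230/7 - (2 - k)/(7*(H + k)) (d(k, H) = (230 - (k - 2*(-1 + k))/(H + k))/7 = (230 - (k + (2 - 2*k))/(H + k))/7 = (230 - (2 - k)/(H + k))/7 = 230/7 - (2 - k)/(7*(H + k)))
203834 - d(Q(-25), L) = 203834 - (-2 + 230*197 + 231*(-25))/(7*(197 - 25)) = 203834 - (-2 + 45310 - 5775)/(7*172) = 203834 - 39533/(7*172) = 203834 - 1*39533/1204 = 203834 - 39533/1204 = 245376603/1204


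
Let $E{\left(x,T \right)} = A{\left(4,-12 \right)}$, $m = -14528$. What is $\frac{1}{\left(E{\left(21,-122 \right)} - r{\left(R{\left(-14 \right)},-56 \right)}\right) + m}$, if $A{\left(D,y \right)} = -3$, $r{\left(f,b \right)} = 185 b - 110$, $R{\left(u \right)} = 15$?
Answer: $- \frac{1}{4061} \approx -0.00024624$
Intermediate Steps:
$r{\left(f,b \right)} = -110 + 185 b$
$E{\left(x,T \right)} = -3$
$\frac{1}{\left(E{\left(21,-122 \right)} - r{\left(R{\left(-14 \right)},-56 \right)}\right) + m} = \frac{1}{\left(-3 - \left(-110 + 185 \left(-56\right)\right)\right) - 14528} = \frac{1}{\left(-3 - \left(-110 - 10360\right)\right) - 14528} = \frac{1}{\left(-3 - -10470\right) - 14528} = \frac{1}{\left(-3 + 10470\right) - 14528} = \frac{1}{10467 - 14528} = \frac{1}{-4061} = - \frac{1}{4061}$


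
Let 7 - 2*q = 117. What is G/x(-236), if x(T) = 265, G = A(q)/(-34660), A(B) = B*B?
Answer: -121/367396 ≈ -0.00032934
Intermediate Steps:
q = -55 (q = 7/2 - ½*117 = 7/2 - 117/2 = -55)
A(B) = B²
G = -605/6932 (G = (-55)²/(-34660) = 3025*(-1/34660) = -605/6932 ≈ -0.087276)
G/x(-236) = -605/6932/265 = -605/6932*1/265 = -121/367396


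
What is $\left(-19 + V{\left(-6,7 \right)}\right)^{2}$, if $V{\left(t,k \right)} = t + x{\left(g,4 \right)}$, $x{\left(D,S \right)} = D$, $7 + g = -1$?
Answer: $1089$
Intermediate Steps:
$g = -8$ ($g = -7 - 1 = -8$)
$V{\left(t,k \right)} = -8 + t$ ($V{\left(t,k \right)} = t - 8 = -8 + t$)
$\left(-19 + V{\left(-6,7 \right)}\right)^{2} = \left(-19 - 14\right)^{2} = \left(-33\right)^{2} = 1089$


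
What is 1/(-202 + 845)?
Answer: 1/643 ≈ 0.0015552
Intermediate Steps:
1/(-202 + 845) = 1/643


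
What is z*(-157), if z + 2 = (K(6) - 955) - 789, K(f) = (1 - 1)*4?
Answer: 274122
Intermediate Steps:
K(f) = 0 (K(f) = 0*4 = 0)
z = -1746 (z = -2 + ((0 - 955) - 789) = -2 + (-955 - 789) = -2 - 1744 = -1746)
z*(-157) = -1746*(-157) = 274122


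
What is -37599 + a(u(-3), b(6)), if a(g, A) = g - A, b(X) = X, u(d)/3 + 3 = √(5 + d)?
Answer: -37614 + 3*√2 ≈ -37610.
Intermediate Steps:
u(d) = -9 + 3*√(5 + d)
-37599 + a(u(-3), b(6)) = -37599 + ((-9 + 3*√(5 - 3)) - 1*6) = -37599 + ((-9 + 3*√2) - 6) = -37599 + (-15 + 3*√2) = -37614 + 3*√2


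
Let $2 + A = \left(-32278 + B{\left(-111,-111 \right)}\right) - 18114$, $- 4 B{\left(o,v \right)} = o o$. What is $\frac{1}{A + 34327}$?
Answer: $- \frac{4}{76589} \approx -5.2227 \cdot 10^{-5}$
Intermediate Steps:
$B{\left(o,v \right)} = - \frac{o^{2}}{4}$ ($B{\left(o,v \right)} = - \frac{o o}{4} = - \frac{o^{2}}{4}$)
$A = - \frac{213897}{4}$ ($A = -2 - \left(50392 + \frac{12321}{4}\right) = -2 - \frac{213889}{4} = - \frac{213897}{4} \approx -53474.0$)
$\frac{1}{A + 34327} = \frac{1}{- \frac{213897}{4} + 34327} = \frac{1}{- \frac{76589}{4}} = - \frac{4}{76589}$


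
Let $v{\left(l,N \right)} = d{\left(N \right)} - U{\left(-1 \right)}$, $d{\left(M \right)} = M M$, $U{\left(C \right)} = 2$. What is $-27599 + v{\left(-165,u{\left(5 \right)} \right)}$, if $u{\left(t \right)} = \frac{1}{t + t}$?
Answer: $- \frac{2760099}{100} \approx -27601.0$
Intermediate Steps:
$u{\left(t \right)} = \frac{1}{2 t}$
$d{\left(M \right)} = M^{2}$
$v{\left(l,N \right)} = -2 + N^{2}$ ($v{\left(l,N \right)} = N^{2} - 2 = -2 + N^{2}$)
$-27599 + v{\left(-165,u{\left(5 \right)} \right)} = -27599 - \left(2 - \left(\frac{1}{2 \cdot 5}\right)^{2}\right) = -27599 - \left(2 - \left(\frac{1}{2} \cdot \frac{1}{5}\right)^{2}\right) = -27599 - \left(2 - \left(\frac{1}{10}\right)^{2}\right) = -27599 + \left(-2 + \frac{1}{100}\right) = -27599 - \frac{199}{100} = - \frac{2760099}{100}$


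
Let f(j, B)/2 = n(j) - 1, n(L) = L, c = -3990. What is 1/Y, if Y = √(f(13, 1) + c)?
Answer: -I*√3966/3966 ≈ -0.015879*I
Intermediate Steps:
f(j, B) = -2 + 2*j (f(j, B) = 2*(j - 1) = 2*(-1 + j) = -2 + 2*j)
Y = I*√3966 (Y = √((-2 + 2*13) - 3990) = √((-2 + 26) - 3990) = √(24 - 3990) = √(-3966) = I*√3966 ≈ 62.976*I)
1/Y = 1/(I*√3966) = -I*√3966/3966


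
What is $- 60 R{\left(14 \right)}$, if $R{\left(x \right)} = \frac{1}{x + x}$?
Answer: $- \frac{15}{7} \approx -2.1429$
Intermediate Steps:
$R{\left(x \right)} = \frac{1}{2 x}$
$- 60 R{\left(14 \right)} = - 60 \frac{1}{2 \cdot 14} = - 60 \cdot \frac{1}{2} \cdot \frac{1}{14} = \left(-60\right) \frac{1}{28} = - \frac{15}{7}$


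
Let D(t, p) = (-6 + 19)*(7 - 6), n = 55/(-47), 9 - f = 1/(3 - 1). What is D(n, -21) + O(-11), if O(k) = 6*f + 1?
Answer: 65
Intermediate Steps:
f = 17/2 (f = 9 - 1/(3 - 1) = 9 - 1/2 = 17/2 ≈ 8.5000)
n = -55/47 (n = 55*(-1/47) = -55/47 ≈ -1.1702)
D(t, p) = 13 (D(t, p) = 13*1 = 13)
O(k) = 52 (O(k) = 6*(17/2) + 1 = 51 + 1 = 52)
D(n, -21) + O(-11) = 13 + 52 = 65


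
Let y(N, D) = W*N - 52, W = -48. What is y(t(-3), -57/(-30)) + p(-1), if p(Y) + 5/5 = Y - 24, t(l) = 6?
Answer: -366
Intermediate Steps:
p(Y) = -25 + Y (p(Y) = -1 + (Y - 24) = -1 + (-24 + Y) = -25 + Y)
y(N, D) = -52 - 48*N (y(N, D) = -48*N - 52 = -52 - 48*N)
y(t(-3), -57/(-30)) + p(-1) = (-52 - 48*6) + (-25 - 1) = (-52 - 288) - 26 = -340 - 26 = -366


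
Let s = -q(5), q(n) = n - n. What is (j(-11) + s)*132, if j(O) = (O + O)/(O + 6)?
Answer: 2904/5 ≈ 580.80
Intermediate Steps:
q(n) = 0
j(O) = 2*O/(6 + O) (j(O) = (2*O)/(6 + O) = 2*O/(6 + O))
s = 0 (s = -1*0 = 0)
(j(-11) + s)*132 = (2*(-11)/(6 - 11) + 0)*132 = (2*(-11)/(-5) + 0)*132 = (2*(-11)*(-⅕) + 0)*132 = (22/5 + 0)*132 = (22/5)*132 = 2904/5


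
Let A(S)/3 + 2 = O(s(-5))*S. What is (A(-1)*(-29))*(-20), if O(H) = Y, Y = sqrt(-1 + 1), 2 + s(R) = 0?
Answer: -3480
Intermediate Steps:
s(R) = -2 (s(R) = -2 + 0 = -2)
Y = 0 (Y = sqrt(0) = 0)
O(H) = 0
A(S) = -6 (A(S) = -6 + 3*(0*S) = -6 + 3*0 = -6 + 0 = -6)
(A(-1)*(-29))*(-20) = -6*(-29)*(-20) = 174*(-20) = -3480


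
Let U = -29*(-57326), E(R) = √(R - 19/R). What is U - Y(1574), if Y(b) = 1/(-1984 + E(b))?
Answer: 10295892638543914/6193189487 + 3*√433279702/6193189487 ≈ 1.6625e+6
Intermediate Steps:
U = 1662454
Y(b) = 1/(-1984 + √(b - 19/b))
U - Y(1574) = 1662454 - 1/(-1984 + √(1574 - 19/1574)) = 1662454 - 1/(-1984 + √(2477457/1574)) = 1662454 - 1/(-1984 + 3*√433279702/1574)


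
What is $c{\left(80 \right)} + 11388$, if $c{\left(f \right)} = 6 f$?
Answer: $11868$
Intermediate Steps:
$c{\left(80 \right)} + 11388 = 6 \cdot 80 + 11388 = 480 + 11388 = 11868$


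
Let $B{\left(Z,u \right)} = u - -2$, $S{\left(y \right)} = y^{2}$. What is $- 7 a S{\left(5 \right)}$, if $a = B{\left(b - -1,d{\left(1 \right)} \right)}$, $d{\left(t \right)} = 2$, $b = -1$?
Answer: $-700$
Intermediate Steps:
$B{\left(Z,u \right)} = 2 + u$ ($B{\left(Z,u \right)} = u + 2 = 2 + u$)
$a = 4$ ($a = 2 + 2 = 4$)
$- 7 a S{\left(5 \right)} = \left(-7\right) 4 \cdot 5^{2} = \left(-28\right) 25 = -700$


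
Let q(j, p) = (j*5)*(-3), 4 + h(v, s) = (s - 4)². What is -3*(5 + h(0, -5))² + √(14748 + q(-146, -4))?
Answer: -20172 + 3*√1882 ≈ -20042.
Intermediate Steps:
h(v, s) = -4 + (-4 + s)² (h(v, s) = -4 + (s - 4)² = -4 + (-4 + s)²)
q(j, p) = -15*j (q(j, p) = (5*j)*(-3) = -15*j)
-3*(5 + h(0, -5))² + √(14748 + q(-146, -4)) = -3*(5 + (-4 + (-4 - 5)²))² + √(14748 - 15*(-146)) = -3*(5 + (-4 + (-9)²))² + √(14748 + 2190) = -3*(5 + (-4 + 81))² + √16938 = -3*(5 + 77)² + 3*√1882 = -3*82² + 3*√1882 = -3*6724 + 3*√1882 = -20172 + 3*√1882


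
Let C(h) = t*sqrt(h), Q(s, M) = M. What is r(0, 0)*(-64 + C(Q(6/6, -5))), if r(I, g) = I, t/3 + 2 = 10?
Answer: 0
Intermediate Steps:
t = 24 (t = -6 + 3*10 = -6 + 30 = 24)
C(h) = 24*sqrt(h)
r(0, 0)*(-64 + C(Q(6/6, -5))) = 0*(-64 + 24*sqrt(-5)) = 0*(-64 + 24*(I*sqrt(5))) = 0*(-64 + 24*I*sqrt(5)) = 0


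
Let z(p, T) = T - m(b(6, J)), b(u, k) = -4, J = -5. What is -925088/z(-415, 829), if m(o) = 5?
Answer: -115636/103 ≈ -1122.7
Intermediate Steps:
z(p, T) = -5 + T (z(p, T) = T - 1*5 = T - 5 = -5 + T)
-925088/z(-415, 829) = -925088/(-5 + 829) = -925088/824 = -925088*1/824 = -115636/103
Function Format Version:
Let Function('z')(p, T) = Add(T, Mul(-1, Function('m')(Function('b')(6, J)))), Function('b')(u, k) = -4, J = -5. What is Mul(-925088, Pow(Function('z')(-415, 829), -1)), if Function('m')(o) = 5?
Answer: Rational(-115636, 103) ≈ -1122.7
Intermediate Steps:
Function('z')(p, T) = Add(-5, T) (Function('z')(p, T) = Add(T, Mul(-1, 5)) = Add(T, -5) = Add(-5, T))
Mul(-925088, Pow(Function('z')(-415, 829), -1)) = Mul(-925088, Pow(Add(-5, 829), -1)) = Mul(-925088, Pow(824, -1)) = Mul(-925088, Rational(1, 824)) = Rational(-115636, 103)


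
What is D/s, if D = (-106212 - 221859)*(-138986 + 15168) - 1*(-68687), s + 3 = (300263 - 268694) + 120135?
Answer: 40621163765/151701 ≈ 2.6777e+5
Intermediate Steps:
s = 151701 (s = -3 + ((300263 - 268694) + 120135) = -3 + (31569 + 120135) = -3 + 151704 = 151701)
D = 40621163765 (D = -328071*(-123818) + 68687 = 40621095078 + 68687 = 40621163765)
D/s = 40621163765/151701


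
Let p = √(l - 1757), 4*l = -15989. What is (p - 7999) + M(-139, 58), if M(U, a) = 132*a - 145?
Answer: -488 + I*√23017/2 ≈ -488.0 + 75.857*I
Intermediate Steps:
l = -15989/4 (l = (¼)*(-15989) = -15989/4 ≈ -3997.3)
M(U, a) = -145 + 132*a
p = I*√23017/2 (p = √(-15989/4 - 1757) = √(-23017/4) = I*√23017/2 ≈ 75.857*I)
(p - 7999) + M(-139, 58) = (I*√23017/2 - 7999) + (-145 + 132*58) = (-7999 + I*√23017/2) + (-145 + 7656) = (-7999 + I*√23017/2) + 7511 = -488 + I*√23017/2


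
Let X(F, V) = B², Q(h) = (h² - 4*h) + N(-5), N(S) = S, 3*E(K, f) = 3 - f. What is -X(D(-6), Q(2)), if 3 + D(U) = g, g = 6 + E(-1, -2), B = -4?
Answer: -16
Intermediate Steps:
E(K, f) = 1 - f/3 (E(K, f) = (3 - f)/3 = 1 - f/3)
Q(h) = -5 + h² - 4*h (Q(h) = (h² - 4*h) - 5 = -5 + h² - 4*h)
g = 23/3 (g = 6 + (1 - ⅓*(-2)) = 6 + (1 + ⅔) = 6 + 5/3 = 23/3 ≈ 7.6667)
D(U) = 14/3 (D(U) = -3 + 23/3 = 14/3)
X(F, V) = 16 (X(F, V) = (-4)² = 16)
-X(D(-6), Q(2)) = -1*16 = -16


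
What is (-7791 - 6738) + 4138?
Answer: -10391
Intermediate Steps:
(-7791 - 6738) + 4138 = -14529 + 4138 = -10391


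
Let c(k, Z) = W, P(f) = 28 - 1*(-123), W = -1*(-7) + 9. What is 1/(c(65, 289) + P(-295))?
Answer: 1/167 ≈ 0.0059880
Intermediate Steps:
W = 16 (W = 7 + 9 = 16)
P(f) = 151 (P(f) = 28 + 123 = 151)
c(k, Z) = 16
1/(c(65, 289) + P(-295)) = 1/(16 + 151) = 1/167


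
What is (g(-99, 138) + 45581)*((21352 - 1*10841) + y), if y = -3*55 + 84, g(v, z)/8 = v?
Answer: 467149270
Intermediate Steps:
g(v, z) = 8*v
y = -81 (y = -165 + 84 = -81)
(g(-99, 138) + 45581)*((21352 - 1*10841) + y) = (8*(-99) + 45581)*((21352 - 1*10841) - 81) = (-792 + 45581)*((21352 - 10841) - 81) = 44789*(10511 - 81) = 44789*10430 = 467149270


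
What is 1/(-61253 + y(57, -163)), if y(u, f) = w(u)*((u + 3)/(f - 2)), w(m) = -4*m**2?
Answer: -11/621799 ≈ -1.7691e-5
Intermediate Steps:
y(u, f) = -4*u**2*(3 + u)/(-2 + f) (y(u, f) = (-4*u**2)*((u + 3)/(f - 2)) = (-4*u**2)*((3 + u)/(-2 + f)) = -4*u**2*(3 + u)/(-2 + f))
1/(-61253 + y(57, -163)) = 1/(-61253 + 4*57**2*(-3 - 1*57)/(-2 - 163)) = 1/(-61253 + 4*3249*(-3 - 57)/(-165)) = 1/(-61253 + 4*3249*(-1/165)*(-60)) = 1/(-61253 + 51984/11) = 1/(-621799/11) = -11/621799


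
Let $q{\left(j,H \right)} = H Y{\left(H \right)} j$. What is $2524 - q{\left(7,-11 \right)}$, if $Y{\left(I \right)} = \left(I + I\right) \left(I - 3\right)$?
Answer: $26240$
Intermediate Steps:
$Y{\left(I \right)} = 2 I \left(-3 + I\right)$
$q{\left(j,H \right)} = 2 j H^{2} \left(-3 + H\right)$ ($q{\left(j,H \right)} = H 2 H \left(-3 + H\right) j = 2 H^{2} \left(-3 + H\right) j = 2 j H^{2} \left(-3 + H\right)$)
$2524 - q{\left(7,-11 \right)} = 2524 - 2 \cdot 7 \left(-11\right)^{2} \left(-3 - 11\right) = 2524 - 2 \cdot 7 \cdot 121 \left(-14\right) = 2524 - -23716 = 2524 + 23716 = 26240$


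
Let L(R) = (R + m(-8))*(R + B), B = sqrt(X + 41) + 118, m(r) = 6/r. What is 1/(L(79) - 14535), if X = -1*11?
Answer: 14084/9458371 - 1252*sqrt(30)/9458371 ≈ 0.00076403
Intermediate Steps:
X = -11
B = 118 + sqrt(30) (B = sqrt(-11 + 41) + 118 = sqrt(30) + 118 = 118 + sqrt(30) ≈ 123.48)
L(R) = (-3/4 + R)*(118 + R + sqrt(30)) (L(R) = (R + 6/(-8))*(R + (118 + sqrt(30))) = (R + 6*(-1/8))*(118 + R + sqrt(30)) = (R - 3/4)*(118 + R + sqrt(30)) = (-3/4 + R)*(118 + R + sqrt(30)))
1/(L(79) - 14535) = 1/((-177/2 + 79**2 - 3*sqrt(30)/4 + (469/4)*79 + 79*sqrt(30)) - 14535) = 1/((-177/2 + 6241 - 3*sqrt(30)/4 + 37051/4 + 79*sqrt(30)) - 14535) = 1/((61661/4 + 313*sqrt(30)/4) - 14535) = 1/(3521/4 + 313*sqrt(30)/4)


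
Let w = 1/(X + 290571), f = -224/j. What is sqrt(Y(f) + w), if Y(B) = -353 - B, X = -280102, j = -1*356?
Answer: 2*I*sqrt(212603905147)/49039 ≈ 18.805*I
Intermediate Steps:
j = -356
f = 56/89 (f = -224/(-356) = -224*(-1/356) = 56/89 ≈ 0.62921)
w = 1/10469 (w = 1/(-280102 + 290571) = 1/10469 ≈ 9.5520e-5)
sqrt(Y(f) + w) = sqrt((-353 - 1*56/89) + 1/10469) = sqrt((-353 - 56/89) + 1/10469) = sqrt(-31473/89 + 1/10469) = sqrt(-329490748/931741) = 2*I*sqrt(212603905147)/49039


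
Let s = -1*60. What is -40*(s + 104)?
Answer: -1760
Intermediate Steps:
s = -60
-40*(s + 104) = -40*(-60 + 104) = -40*44 = -1760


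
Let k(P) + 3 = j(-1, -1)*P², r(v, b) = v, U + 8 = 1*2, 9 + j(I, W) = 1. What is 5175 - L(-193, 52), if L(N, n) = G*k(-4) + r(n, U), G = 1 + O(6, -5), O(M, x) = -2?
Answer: 4992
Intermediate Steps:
j(I, W) = -8 (j(I, W) = -9 + 1 = -8)
U = -6 (U = -8 + 1*2 = -8 + 2 = -6)
k(P) = -3 - 8*P²
G = -1 (G = 1 - 2 = -1)
L(N, n) = 131 + n (L(N, n) = -(-3 - 8*(-4)²) + n = -(-3 - 8*16) + n = -(-3 - 128) + n = -1*(-131) + n = 131 + n)
5175 - L(-193, 52) = 5175 - (131 + 52) = 5175 - 1*183 = 5175 - 183 = 4992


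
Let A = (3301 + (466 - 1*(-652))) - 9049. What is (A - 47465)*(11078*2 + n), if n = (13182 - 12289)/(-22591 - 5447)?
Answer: -10787294892775/9346 ≈ -1.1542e+9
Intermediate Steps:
n = -893/28038 (n = 893/(-28038) = 893*(-1/28038) = -893/28038 ≈ -0.031850)
A = -4630 (A = (3301 + (466 + 652)) - 9049 = (3301 + 1118) - 9049 = 4419 - 9049 = -4630)
(A - 47465)*(11078*2 + n) = (-4630 - 47465)*(11078*2 - 893/28038) = -52095*(22156 - 893/28038) = -52095*621209035/28038 = -10787294892775/9346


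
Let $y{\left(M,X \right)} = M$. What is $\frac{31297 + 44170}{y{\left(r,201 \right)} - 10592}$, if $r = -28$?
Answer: $- \frac{75467}{10620} \approx -7.1061$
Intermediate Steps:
$\frac{31297 + 44170}{y{\left(r,201 \right)} - 10592} = \frac{31297 + 44170}{-28 - 10592} = \frac{75467}{-10620} = 75467 \left(- \frac{1}{10620}\right) = - \frac{75467}{10620}$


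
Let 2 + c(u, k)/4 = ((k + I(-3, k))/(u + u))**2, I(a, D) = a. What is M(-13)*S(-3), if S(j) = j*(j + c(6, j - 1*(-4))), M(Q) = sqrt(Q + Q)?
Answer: 98*I*sqrt(26)/3 ≈ 166.57*I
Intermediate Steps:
M(Q) = sqrt(2)*sqrt(Q) (M(Q) = sqrt(2*Q) = sqrt(2)*sqrt(Q))
c(u, k) = -8 + (-3 + k)**2/u**2 (c(u, k) = -8 + 4*((k - 3)/(u + u))**2 = -8 + 4*((-3 + k)/((2*u)))**2 = -8 + 4*((-3 + k)*(1/(2*u)))**2 = -8 + 4*((-3 + k)/(2*u))**2 = -8 + 4*((-3 + k)**2/(4*u**2)) = -8 + (-3 + k)**2/u**2)
S(j) = j*(-8 + j + (1 + j)**2/36) (S(j) = j*(j + (-8 + (-3 + (j - 1*(-4)))**2/6**2)) = j*(j + (-8 + (-3 + (j + 4))**2/36)) = j*(j + (-8 + (-3 + (4 + j))**2/36)) = j*(j + (-8 + (1 + j)**2/36)) = j*(-8 + j + (1 + j)**2/36))
M(-13)*S(-3) = (sqrt(2)*sqrt(-13))*((1/36)*(-3)*(-287 + (-3)**2 + 38*(-3))) = (sqrt(2)*(I*sqrt(13)))*((1/36)*(-3)*(-287 + 9 - 114)) = (I*sqrt(26))*((1/36)*(-3)*(-392)) = (I*sqrt(26))*(98/3) = 98*I*sqrt(26)/3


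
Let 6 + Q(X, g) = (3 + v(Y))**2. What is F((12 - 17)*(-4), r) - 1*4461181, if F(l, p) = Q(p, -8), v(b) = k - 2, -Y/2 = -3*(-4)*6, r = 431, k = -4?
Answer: -4461178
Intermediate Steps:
Y = -144 (Y = -2*(-3*(-4))*6 = -24*6 = -2*72 = -144)
v(b) = -6 (v(b) = -4 - 2 = -6)
Q(X, g) = 3 (Q(X, g) = -6 + (3 - 6)**2 = -6 + (-3)**2 = -6 + 9 = 3)
F(l, p) = 3
F((12 - 17)*(-4), r) - 1*4461181 = 3 - 1*4461181 = 3 - 4461181 = -4461178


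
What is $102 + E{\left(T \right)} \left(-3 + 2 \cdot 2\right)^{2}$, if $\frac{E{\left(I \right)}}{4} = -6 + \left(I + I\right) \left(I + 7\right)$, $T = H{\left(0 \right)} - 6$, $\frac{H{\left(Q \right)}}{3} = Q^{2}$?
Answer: $30$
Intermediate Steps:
$H{\left(Q \right)} = 3 Q^{2}$
$T = -6$ ($T = 3 \cdot 0^{2} - 6 = 3 \cdot 0 - 6 = 0 - 6 = -6$)
$E{\left(I \right)} = -24 + 8 I \left(7 + I\right)$ ($E{\left(I \right)} = 4 \left(-6 + \left(I + I\right) \left(I + 7\right)\right) = 4 \left(-6 + 2 I \left(7 + I\right)\right) = -24 + 8 I \left(7 + I\right)$)
$102 + E{\left(T \right)} \left(-3 + 2 \cdot 2\right)^{2} = 102 + \left(-24 + 8 \left(-6\right)^{2} + 56 \left(-6\right)\right) \left(-3 + 2 \cdot 2\right)^{2} = 102 + \left(-24 + 8 \cdot 36 - 336\right) \left(-3 + 4\right)^{2} = 102 + \left(-24 + 288 - 336\right) 1^{2} = 102 - 72 = 30$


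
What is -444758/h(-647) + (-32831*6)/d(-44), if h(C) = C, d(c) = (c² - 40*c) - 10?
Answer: 755964023/1192421 ≈ 633.97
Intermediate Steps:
d(c) = -10 + c² - 40*c
-444758/h(-647) + (-32831*6)/d(-44) = -444758/(-647) + (-32831*6)/(-10 + (-44)² - 40*(-44)) = -444758*(-1/647) - 196986/(-10 + 1936 + 1760) = 444758/647 - 196986/3686 = 444758/647 - 196986*1/3686 = 444758/647 - 98493/1843 = 755964023/1192421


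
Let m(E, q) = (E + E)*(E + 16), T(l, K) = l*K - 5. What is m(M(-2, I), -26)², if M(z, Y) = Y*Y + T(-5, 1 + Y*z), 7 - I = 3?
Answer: 32535616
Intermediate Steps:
I = 4 (I = 7 - 1*3 = 7 - 3 = 4)
T(l, K) = -5 + K*l (T(l, K) = K*l - 5 = -5 + K*l)
M(z, Y) = -10 + Y² - 5*Y*z (M(z, Y) = Y*Y + (-5 + (1 + Y*z)*(-5)) = Y² + (-5 + (-5 - 5*Y*z)) = Y² + (-10 - 5*Y*z) = -10 + Y² - 5*Y*z)
m(E, q) = 2*E*(16 + E) (m(E, q) = (2*E)*(16 + E) = 2*E*(16 + E))
m(M(-2, I), -26)² = (2*(-10 + 4² - 5*4*(-2))*(16 + (-10 + 4² - 5*4*(-2))))² = (2*(-10 + 16 + 40)*(16 + (-10 + 16 + 40)))² = (2*46*(16 + 46))² = (2*46*62)² = 5704² = 32535616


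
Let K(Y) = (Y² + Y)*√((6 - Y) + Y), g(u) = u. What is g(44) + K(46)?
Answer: 44 + 2162*√6 ≈ 5339.8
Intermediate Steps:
K(Y) = √6*(Y + Y²) (K(Y) = (Y + Y²)*√6 = √6*(Y + Y²))
g(44) + K(46) = 44 + 46*√6*(1 + 46) = 44 + 46*√6*47 = 44 + 2162*√6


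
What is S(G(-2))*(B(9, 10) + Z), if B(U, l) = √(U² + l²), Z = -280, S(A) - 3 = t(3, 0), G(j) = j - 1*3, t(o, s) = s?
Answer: -840 + 3*√181 ≈ -799.64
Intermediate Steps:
G(j) = -3 + j (G(j) = j - 3 = -3 + j)
S(A) = 3 (S(A) = 3 + 0 = 3)
S(G(-2))*(B(9, 10) + Z) = 3*(√(9² + 10²) - 280) = 3*(√(81 + 100) - 280) = 3*(√181 - 280) = 3*(-280 + √181) = -840 + 3*√181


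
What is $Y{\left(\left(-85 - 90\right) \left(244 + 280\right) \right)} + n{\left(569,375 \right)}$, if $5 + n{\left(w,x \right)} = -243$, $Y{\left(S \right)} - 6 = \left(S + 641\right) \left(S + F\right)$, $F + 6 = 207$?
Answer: $8331807199$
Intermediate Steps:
$F = 201$ ($F = -6 + 207 = 201$)
$Y{\left(S \right)} = 6 + \left(201 + S\right) \left(641 + S\right)$ ($Y{\left(S \right)} = 6 + \left(S + 641\right) \left(S + 201\right) = 6 + \left(641 + S\right) \left(201 + S\right) = 6 + \left(201 + S\right) \left(641 + S\right)$)
$n{\left(w,x \right)} = -248$ ($n{\left(w,x \right)} = -5 - 243 = -248$)
$Y{\left(\left(-85 - 90\right) \left(244 + 280\right) \right)} + n{\left(569,375 \right)} = \left(128847 + \left(\left(-85 - 90\right) \left(244 + 280\right)\right)^{2} + 842 \left(-85 - 90\right) \left(244 + 280\right)\right) - 248 = \left(128847 + \left(\left(-175\right) 524\right)^{2} + 842 \left(\left(-175\right) 524\right)\right) - 248 = \left(128847 + \left(-91700\right)^{2} + 842 \left(-91700\right)\right) - 248 = \left(128847 + 8408890000 - 77211400\right) - 248 = 8331807447 - 248 = 8331807199$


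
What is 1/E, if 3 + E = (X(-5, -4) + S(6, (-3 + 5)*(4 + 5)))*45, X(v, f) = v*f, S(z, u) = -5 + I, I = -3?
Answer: 1/537 ≈ 0.0018622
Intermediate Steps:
S(z, u) = -8 (S(z, u) = -5 - 3 = -8)
X(v, f) = f*v
E = 537 (E = -3 + (-4*(-5) - 8)*45 = -3 + (20 - 8)*45 = -3 + 12*45 = -3 + 540 = 537)
1/E = 1/537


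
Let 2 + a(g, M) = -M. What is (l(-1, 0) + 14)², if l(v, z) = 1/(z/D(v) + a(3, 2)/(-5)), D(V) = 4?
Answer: 3721/16 ≈ 232.56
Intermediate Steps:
a(g, M) = -2 - M
l(v, z) = 1/(⅘ + z/4) (l(v, z) = 1/(z/4 + (-2 - 1*2)/(-5)) = 1/(z*(¼) + (-2 - 2)*(-⅕)) = 1/(z/4 - 4*(-⅕)) = 1/(z/4 + ⅘) = 1/(⅘ + z/4))
(l(-1, 0) + 14)² = (20/(16 + 5*0) + 14)² = (20/(16 + 0) + 14)² = (20/16 + 14)² = (20*(1/16) + 14)² = (5/4 + 14)² = (61/4)² = 3721/16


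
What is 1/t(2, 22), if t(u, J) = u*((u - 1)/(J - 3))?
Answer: 19/2 ≈ 9.5000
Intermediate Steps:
t(u, J) = u*(-1 + u)/(-3 + J) (t(u, J) = u*((-1 + u)/(-3 + J)) = u*(-1 + u)/(-3 + J))
1/t(2, 22) = 1/(2*(-1 + 2)/(-3 + 22)) = 1/(2*1/19) = 1/(2*(1/19)*1) = 1/(2/19) = 19/2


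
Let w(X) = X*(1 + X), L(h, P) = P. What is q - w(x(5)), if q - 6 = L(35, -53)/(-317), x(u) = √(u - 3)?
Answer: 1321/317 - √2 ≈ 2.7530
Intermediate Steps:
x(u) = √(-3 + u)
q = 1955/317 (q = 6 - 53/(-317) = 6 - 53*(-1/317) = 6 + 53/317 = 1955/317 ≈ 6.1672)
q - w(x(5)) = 1955/317 - √(-3 + 5)*(1 + √(-3 + 5)) = 1955/317 - √2*(1 + √2)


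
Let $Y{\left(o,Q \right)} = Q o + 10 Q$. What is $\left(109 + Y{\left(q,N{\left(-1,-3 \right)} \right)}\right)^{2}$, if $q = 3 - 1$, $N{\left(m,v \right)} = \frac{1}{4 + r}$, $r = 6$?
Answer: $\frac{303601}{25} \approx 12144.0$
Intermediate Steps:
$N{\left(m,v \right)} = \frac{1}{10}$ ($N{\left(m,v \right)} = \frac{1}{4 + 6} = \frac{1}{10}$)
$q = 2$
$Y{\left(o,Q \right)} = 10 Q + Q o$
$\left(109 + Y{\left(q,N{\left(-1,-3 \right)} \right)}\right)^{2} = \left(109 + \frac{10 + 2}{10}\right)^{2} = \left(109 + \frac{1}{10} \cdot 12\right)^{2} = \left(109 + \frac{6}{5}\right)^{2} = \left(\frac{551}{5}\right)^{2} = \frac{303601}{25}$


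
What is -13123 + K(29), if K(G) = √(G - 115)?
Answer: -13123 + I*√86 ≈ -13123.0 + 9.2736*I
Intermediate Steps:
K(G) = √(-115 + G)
-13123 + K(29) = -13123 + √(-115 + 29) = -13123 + √(-86) = -13123 + I*√86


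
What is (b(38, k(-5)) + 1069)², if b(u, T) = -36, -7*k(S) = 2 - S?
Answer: 1067089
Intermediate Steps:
k(S) = -2/7 + S/7 (k(S) = -(2 - S)/7 = -2/7 + S/7)
(b(38, k(-5)) + 1069)² = (-36 + 1069)² = 1033² = 1067089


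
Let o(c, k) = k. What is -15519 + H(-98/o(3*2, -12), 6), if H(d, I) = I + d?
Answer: -93029/6 ≈ -15505.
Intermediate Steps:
-15519 + H(-98/o(3*2, -12), 6) = -15519 + (6 - 98/(-12)) = -15519 + (6 - 98*(-1/12)) = -15519 + (6 + 49/6) = -15519 + 85/6 = -93029/6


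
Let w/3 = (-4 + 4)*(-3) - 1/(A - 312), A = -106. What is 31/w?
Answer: 12958/3 ≈ 4319.3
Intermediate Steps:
w = 3/418 (w = 3*((-4 + 4)*(-3) - 1/(-106 - 312)) = 3*(0*(-3) - 1/(-418)) = 3*(0 - 1*(-1/418)) = 3*(0 + 1/418) = 3*(1/418) = 3/418 ≈ 0.0071770)
31/w = 31/(3/418) = 31*(418/3) = 12958/3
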